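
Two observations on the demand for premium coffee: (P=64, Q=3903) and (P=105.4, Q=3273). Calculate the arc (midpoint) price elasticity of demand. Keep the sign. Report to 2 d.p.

-0.36

ΔQ = 3273 − 3903 = -630; ΔP = 105.4 − 64 = 41.4.
Midpoints: P̄ = 84.70, Q̄ = 3588.0.
ε = (ΔQ/ΔP)(P̄/Q̄) = (-630/41.4)(84.70/3588.0).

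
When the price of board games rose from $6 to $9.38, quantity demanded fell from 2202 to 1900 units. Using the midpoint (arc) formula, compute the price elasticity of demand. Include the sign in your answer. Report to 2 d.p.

ΔQ = 1900 − 2202 = -302; ΔP = 9.38 − 6 = 3.38.
Midpoints: P̄ = 7.69, Q̄ = 2051.0.
ε = (ΔQ/ΔP)(P̄/Q̄) = (-302/3.38)(7.69/2051.0).

-0.34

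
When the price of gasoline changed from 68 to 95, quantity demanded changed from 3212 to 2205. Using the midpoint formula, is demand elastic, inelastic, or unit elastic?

Arc ε ≈ -1.122.
|ε| = 1.12 > 1.

elastic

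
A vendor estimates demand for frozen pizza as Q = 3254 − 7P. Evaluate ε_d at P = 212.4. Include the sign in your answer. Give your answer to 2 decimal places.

-0.84

At P = 212.4, Q = 1767.200.
dQ/dP = −7.
ε = (dQ/dP)(P/Q) = (-7)(212.4/1767.200).
|ε| < 1, so demand is inelastic at this price.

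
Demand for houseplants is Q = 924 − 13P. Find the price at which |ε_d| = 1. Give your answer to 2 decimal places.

For linear demand Q = a − bP, ε = −bP/(a − bP). |ε| = 1 when bP = a − bP, i.e. P = a/(2b).
P = 924/(2·13) = 924/26 = 35.5385.

35.54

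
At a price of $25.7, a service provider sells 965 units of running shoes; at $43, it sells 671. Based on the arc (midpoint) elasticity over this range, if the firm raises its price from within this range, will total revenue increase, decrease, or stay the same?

Arc ε = (-294/17.3)(34.35/818.0) ≈ -0.714.
|ε| = 0.71 < 1, so demand is inelastic. A price rise therefore raises total revenue.

increase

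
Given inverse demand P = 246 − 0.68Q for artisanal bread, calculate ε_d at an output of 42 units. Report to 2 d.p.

At Q = 42, P = 246 − 0.68(42) = 217.44.
dP/dQ = −0.68, so dQ/dP = 1/(−0.68) = -1.471.
ε = (dQ/dP)(P/Q) = (-1.471)(217.44/42).

-7.61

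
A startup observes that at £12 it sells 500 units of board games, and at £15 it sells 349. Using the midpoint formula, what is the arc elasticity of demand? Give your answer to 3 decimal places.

-1.601

ΔQ = 349 − 500 = -151; ΔP = 15 − 12 = 3.
Midpoints: P̄ = 13.50, Q̄ = 424.5.
ε = (ΔQ/ΔP)(P̄/Q̄) = (-151/3)(13.50/424.5).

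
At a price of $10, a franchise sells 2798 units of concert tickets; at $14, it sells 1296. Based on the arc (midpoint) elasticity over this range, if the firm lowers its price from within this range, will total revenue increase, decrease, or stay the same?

increase

Arc ε = (-1502/4)(12.00/2047.0) ≈ -2.201.
|ε| = 2.20 > 1, so demand is elastic. A price cut therefore raises total revenue.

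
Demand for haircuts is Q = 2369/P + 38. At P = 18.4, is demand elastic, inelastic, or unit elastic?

inelastic

Q = 166.750, dQ/dP = -6.997.
ε = (dQ/dP)(P/Q) ≈ -0.772.
|ε| = 0.77 < 1.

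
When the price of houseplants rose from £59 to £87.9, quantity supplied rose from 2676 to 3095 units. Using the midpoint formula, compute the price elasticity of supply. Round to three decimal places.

0.369

ΔQ = 3095 − 2676 = 419; ΔP = 87.9 − 59 = 28.9.
Midpoints: P̄ = 73.45, Q̄ = 2885.5.
ε_s = (ΔQ/ΔP)(P̄/Q̄) = (419/28.9)(73.45/2885.5).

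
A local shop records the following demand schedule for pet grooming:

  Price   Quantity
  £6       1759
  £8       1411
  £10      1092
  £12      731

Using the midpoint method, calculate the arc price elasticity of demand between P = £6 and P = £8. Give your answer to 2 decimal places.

At P = 6, Q = 1759; at P = 8, Q = 1411.
ΔQ = -348, ΔP = 2. Midpoints: P̄ = 7.00, Q̄ = 1585.0.
ε = (ΔQ/ΔP)(P̄/Q̄) = (-348/2)(7.00/1585.0).

-0.77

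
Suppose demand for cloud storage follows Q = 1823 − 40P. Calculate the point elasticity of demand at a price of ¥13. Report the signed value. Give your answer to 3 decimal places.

-0.399

At P = 13, Q = 1303.
dQ/dP = −40.
ε = (dQ/dP)(P/Q) = (-40)(13/1303).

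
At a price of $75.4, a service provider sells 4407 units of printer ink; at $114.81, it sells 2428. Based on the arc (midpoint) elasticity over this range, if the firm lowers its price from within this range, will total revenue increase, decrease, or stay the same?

Arc ε = (-1979/39.41)(95.11/3417.5) ≈ -1.397.
|ε| = 1.40 > 1, so demand is elastic. A price cut therefore raises total revenue.

increase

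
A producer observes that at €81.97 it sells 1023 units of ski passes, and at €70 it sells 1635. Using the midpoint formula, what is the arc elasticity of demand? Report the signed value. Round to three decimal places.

ΔQ = 1635 − 1023 = 612; ΔP = 70 − 81.97 = -11.97.
Midpoints: P̄ = 75.98, Q̄ = 1329.0.
ε = (ΔQ/ΔP)(P̄/Q̄) = (612/-11.97)(75.98/1329.0).

-2.923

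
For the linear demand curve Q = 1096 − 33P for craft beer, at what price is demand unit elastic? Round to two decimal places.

For linear demand Q = a − bP, ε = −bP/(a − bP). |ε| = 1 when bP = a − bP, i.e. P = a/(2b).
P = 1096/(2·33) = 1096/66 = 16.6061.

16.61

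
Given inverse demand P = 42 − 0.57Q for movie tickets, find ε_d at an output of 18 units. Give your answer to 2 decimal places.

At Q = 18, P = 42 − 0.57(18) = 31.74.
dP/dQ = −0.57, so dQ/dP = 1/(−0.57) = -1.754.
ε = (dQ/dP)(P/Q) = (-1.754)(31.74/18).

-3.09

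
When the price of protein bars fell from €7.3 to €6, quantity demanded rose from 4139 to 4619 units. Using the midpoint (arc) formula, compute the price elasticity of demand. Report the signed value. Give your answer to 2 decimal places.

ΔQ = 4619 − 4139 = 480; ΔP = 6 − 7.3 = -1.3.
Midpoints: P̄ = 6.65, Q̄ = 4379.0.
ε = (ΔQ/ΔP)(P̄/Q̄) = (480/-1.3)(6.65/4379.0).

-0.56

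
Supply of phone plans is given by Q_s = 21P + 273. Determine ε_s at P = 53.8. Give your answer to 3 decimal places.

0.805

At P = 53.8, Q_s = 1402.80.
dQ_s/dP = 21.
ε_s = (dQ_s/dP)(P/Q_s) = (21)(53.8/1402.80).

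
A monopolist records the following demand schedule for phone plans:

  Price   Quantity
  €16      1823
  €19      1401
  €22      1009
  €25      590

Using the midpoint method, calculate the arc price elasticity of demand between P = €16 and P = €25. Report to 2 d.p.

At P = 16, Q = 1823; at P = 25, Q = 590.
ΔQ = -1233, ΔP = 9. Midpoints: P̄ = 20.50, Q̄ = 1206.5.
ε = (ΔQ/ΔP)(P̄/Q̄) = (-1233/9)(20.50/1206.5).

-2.33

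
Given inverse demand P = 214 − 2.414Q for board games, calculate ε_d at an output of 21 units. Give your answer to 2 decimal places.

At Q = 21, P = 214 − 2.414(21) = 163.31.
dP/dQ = −2.414, so dQ/dP = 1/(−2.414) = -0.414.
ε = (dQ/dP)(P/Q) = (-0.414)(163.31/21).

-3.22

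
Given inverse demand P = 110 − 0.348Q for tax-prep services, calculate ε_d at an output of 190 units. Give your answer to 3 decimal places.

-0.664

At Q = 190, P = 110 − 0.348(190) = 43.88.
dP/dQ = −0.348, so dQ/dP = 1/(−0.348) = -2.874.
ε = (dQ/dP)(P/Q) = (-2.874)(43.88/190).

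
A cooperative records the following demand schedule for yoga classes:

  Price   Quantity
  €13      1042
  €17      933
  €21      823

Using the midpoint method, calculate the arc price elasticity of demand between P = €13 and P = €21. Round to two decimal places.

-0.50

At P = 13, Q = 1042; at P = 21, Q = 823.
ΔQ = -219, ΔP = 8. Midpoints: P̄ = 17.00, Q̄ = 932.5.
ε = (ΔQ/ΔP)(P̄/Q̄) = (-219/8)(17.00/932.5).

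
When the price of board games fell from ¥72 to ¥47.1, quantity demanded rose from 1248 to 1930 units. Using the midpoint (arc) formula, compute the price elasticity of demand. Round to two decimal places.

-1.03

ΔQ = 1930 − 1248 = 682; ΔP = 47.1 − 72 = -24.9.
Midpoints: P̄ = 59.55, Q̄ = 1589.0.
ε = (ΔQ/ΔP)(P̄/Q̄) = (682/-24.9)(59.55/1589.0).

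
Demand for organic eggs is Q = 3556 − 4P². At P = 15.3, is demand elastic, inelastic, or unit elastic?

inelastic

Q = 2619.640, dQ/dP = -122.400.
ε = (dQ/dP)(P/Q) ≈ -0.715.
|ε| = 0.71 < 1.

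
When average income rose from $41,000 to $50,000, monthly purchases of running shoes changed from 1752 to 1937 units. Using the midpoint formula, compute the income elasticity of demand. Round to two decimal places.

ΔQ = 185, ΔI = 9000. Midpoints: Ī = 45,500, Q̄ = 1844.5.
ε_I = (ΔQ/ΔI)(Ī/Q̄) = (185/9000)(45500/1844.5).

0.51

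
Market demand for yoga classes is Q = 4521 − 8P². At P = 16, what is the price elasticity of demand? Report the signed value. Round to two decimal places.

At P = 16, Q = 2473.
dQ/dP = −16P = -256.
ε = (dQ/dP)(P/Q) = (-256)(16/2473).

-1.66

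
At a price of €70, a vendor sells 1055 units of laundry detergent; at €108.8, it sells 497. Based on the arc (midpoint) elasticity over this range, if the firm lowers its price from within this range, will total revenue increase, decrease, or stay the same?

Arc ε = (-558/38.8)(89.40/776.0) ≈ -1.657.
|ε| = 1.66 > 1, so demand is elastic. A price cut therefore raises total revenue.

increase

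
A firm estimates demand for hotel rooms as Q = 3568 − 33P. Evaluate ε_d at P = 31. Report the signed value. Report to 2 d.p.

At P = 31, Q = 2545.
dQ/dP = −33.
ε = (dQ/dP)(P/Q) = (-33)(31/2545).
|ε| < 1, so demand is inelastic at this price.

-0.40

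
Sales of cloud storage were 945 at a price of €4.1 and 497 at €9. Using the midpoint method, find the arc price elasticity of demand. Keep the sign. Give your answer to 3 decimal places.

-0.831

ΔQ = 497 − 945 = -448; ΔP = 9 − 4.1 = 4.9.
Midpoints: P̄ = 6.55, Q̄ = 721.0.
ε = (ΔQ/ΔP)(P̄/Q̄) = (-448/4.9)(6.55/721.0).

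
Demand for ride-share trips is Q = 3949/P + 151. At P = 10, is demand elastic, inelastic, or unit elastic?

inelastic

Q = 545.900, dQ/dP = -39.490.
ε = (dQ/dP)(P/Q) ≈ -0.723.
|ε| = 0.72 < 1.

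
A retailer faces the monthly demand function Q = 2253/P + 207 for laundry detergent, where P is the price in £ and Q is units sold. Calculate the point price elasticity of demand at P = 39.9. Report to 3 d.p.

At P = 39.9, Q = 263.466.
dQ/dP = −2253/P² = -1.415.
ε = (dQ/dP)(P/Q) = (-1.415)(39.9/263.466).
|ε| < 1, so demand is inelastic at this price.

-0.214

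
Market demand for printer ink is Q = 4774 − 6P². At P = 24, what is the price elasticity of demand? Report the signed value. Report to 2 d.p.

-5.24

At P = 24, Q = 1318.
dQ/dP = −12P = -288.
ε = (dQ/dP)(P/Q) = (-288)(24/1318).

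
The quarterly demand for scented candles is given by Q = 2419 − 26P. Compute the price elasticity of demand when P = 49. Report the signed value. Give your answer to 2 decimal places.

-1.11

At P = 49, Q = 1145.
dQ/dP = −26.
ε = (dQ/dP)(P/Q) = (-26)(49/1145).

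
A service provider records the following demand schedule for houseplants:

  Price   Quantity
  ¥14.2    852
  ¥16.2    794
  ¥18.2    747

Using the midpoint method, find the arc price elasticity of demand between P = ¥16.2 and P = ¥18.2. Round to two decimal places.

-0.52

At P = 16.2, Q = 794; at P = 18.2, Q = 747.
ΔQ = -47, ΔP = 2.0. Midpoints: P̄ = 17.20, Q̄ = 770.5.
ε = (ΔQ/ΔP)(P̄/Q̄) = (-47/2.0)(17.20/770.5).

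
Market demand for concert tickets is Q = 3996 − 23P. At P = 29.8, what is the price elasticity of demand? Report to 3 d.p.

-0.207

At P = 29.8, Q = 3310.600.
dQ/dP = −23.
ε = (dQ/dP)(P/Q) = (-23)(29.8/3310.600).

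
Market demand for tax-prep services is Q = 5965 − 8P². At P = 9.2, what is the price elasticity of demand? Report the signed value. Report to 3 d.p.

At P = 9.2, Q = 5287.880.
dQ/dP = −16P = -147.200.
ε = (dQ/dP)(P/Q) = (-147.200)(9.2/5287.880).

-0.256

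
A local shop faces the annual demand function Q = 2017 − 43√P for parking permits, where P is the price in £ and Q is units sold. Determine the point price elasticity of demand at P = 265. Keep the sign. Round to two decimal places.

At P = 265, Q = 1317.011.
dQ/dP = −43/(2√P) = -1.321.
ε = (dQ/dP)(P/Q) = (-1.321)(265/1317.011).
|ε| < 1, so demand is inelastic at this price.

-0.27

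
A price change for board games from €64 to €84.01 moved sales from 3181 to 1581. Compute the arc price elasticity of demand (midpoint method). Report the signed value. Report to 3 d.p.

ΔQ = 1581 − 3181 = -1600; ΔP = 84.01 − 64 = 20.01.
Midpoints: P̄ = 74.00, Q̄ = 2381.0.
ε = (ΔQ/ΔP)(P̄/Q̄) = (-1600/20.01)(74.00/2381.0).

-2.485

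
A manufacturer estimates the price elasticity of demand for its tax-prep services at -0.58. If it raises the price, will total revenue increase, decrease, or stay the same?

|ε| = 0.58 < 1, so demand is inelastic. A price rise therefore raises total revenue.

increase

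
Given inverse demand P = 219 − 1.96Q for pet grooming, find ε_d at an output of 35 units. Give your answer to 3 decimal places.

-2.192

At Q = 35, P = 219 − 1.96(35) = 150.40.
dP/dQ = −1.96, so dQ/dP = 1/(−1.96) = -0.510.
ε = (dQ/dP)(P/Q) = (-0.510)(150.40/35).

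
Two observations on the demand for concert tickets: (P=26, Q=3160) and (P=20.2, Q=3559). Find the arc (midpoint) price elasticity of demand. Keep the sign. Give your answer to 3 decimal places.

-0.473

ΔQ = 3559 − 3160 = 399; ΔP = 20.2 − 26 = -5.8.
Midpoints: P̄ = 23.10, Q̄ = 3359.5.
ε = (ΔQ/ΔP)(P̄/Q̄) = (399/-5.8)(23.10/3359.5).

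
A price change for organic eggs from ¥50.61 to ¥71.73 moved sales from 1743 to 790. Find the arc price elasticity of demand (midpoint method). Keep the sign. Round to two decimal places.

ΔQ = 790 − 1743 = -953; ΔP = 71.73 − 50.61 = 21.12.
Midpoints: P̄ = 61.17, Q̄ = 1266.5.
ε = (ΔQ/ΔP)(P̄/Q̄) = (-953/21.12)(61.17/1266.5).

-2.18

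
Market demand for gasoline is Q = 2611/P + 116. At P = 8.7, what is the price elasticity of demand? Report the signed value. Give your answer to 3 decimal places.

-0.721

At P = 8.7, Q = 416.115.
dQ/dP = −2611/P² = -34.496.
ε = (dQ/dP)(P/Q) = (-34.496)(8.7/416.115).
|ε| < 1, so demand is inelastic at this price.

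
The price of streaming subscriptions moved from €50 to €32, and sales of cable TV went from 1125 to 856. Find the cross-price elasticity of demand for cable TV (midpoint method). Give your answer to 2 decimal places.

ΔQ_x = 856 − 1125 = -269; ΔP_y = 32 − 50 = -18.
Midpoints: P̄_y = 41.00, Q̄_x = 990.5.
ε_xy = (ΔQ_x/ΔP_y)(P̄_y/Q̄_x) = (-269/-18)(41.00/990.5).
ε_xy > 0, so the goods are substitutes.

0.62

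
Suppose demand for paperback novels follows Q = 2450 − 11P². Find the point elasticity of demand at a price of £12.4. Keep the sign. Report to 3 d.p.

At P = 12.4, Q = 758.640.
dQ/dP = −22P = -272.800.
ε = (dQ/dP)(P/Q) = (-272.800)(12.4/758.640).
|ε| > 1, so demand is elastic at this price.

-4.459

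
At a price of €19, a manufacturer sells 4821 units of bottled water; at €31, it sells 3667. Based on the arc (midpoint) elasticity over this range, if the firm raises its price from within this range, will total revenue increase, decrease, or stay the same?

increase

Arc ε = (-1154/12)(25.00/4244.0) ≈ -0.566.
|ε| = 0.57 < 1, so demand is inelastic. A price rise therefore raises total revenue.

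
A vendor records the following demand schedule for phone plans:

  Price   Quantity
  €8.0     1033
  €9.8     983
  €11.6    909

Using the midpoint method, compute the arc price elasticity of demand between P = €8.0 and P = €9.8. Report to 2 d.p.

At P = 8.0, Q = 1033; at P = 9.8, Q = 983.
ΔQ = -50, ΔP = 1.8. Midpoints: P̄ = 8.90, Q̄ = 1008.0.
ε = (ΔQ/ΔP)(P̄/Q̄) = (-50/1.8)(8.90/1008.0).

-0.25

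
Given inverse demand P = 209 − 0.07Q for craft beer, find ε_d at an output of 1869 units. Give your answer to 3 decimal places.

At Q = 1869, P = 209 − 0.07(1869) = 78.17.
dP/dQ = −0.07, so dQ/dP = 1/(−0.07) = -14.286.
ε = (dQ/dP)(P/Q) = (-14.286)(78.17/1869).

-0.597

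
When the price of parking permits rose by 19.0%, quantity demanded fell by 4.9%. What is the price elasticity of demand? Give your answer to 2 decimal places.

-0.26

ε = %ΔQ / %ΔP = (-4.9)/(19.0) = -0.258.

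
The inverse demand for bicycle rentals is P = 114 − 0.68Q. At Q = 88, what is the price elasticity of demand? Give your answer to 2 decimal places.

At Q = 88, P = 114 − 0.68(88) = 54.16.
dP/dQ = −0.68, so dQ/dP = 1/(−0.68) = -1.471.
ε = (dQ/dP)(P/Q) = (-1.471)(54.16/88).

-0.91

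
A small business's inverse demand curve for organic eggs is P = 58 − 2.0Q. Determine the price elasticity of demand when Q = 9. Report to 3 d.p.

-2.222

At Q = 9, P = 58 − 2.0(9) = 40.00.
dP/dQ = −2.0, so dQ/dP = 1/(−2.0) = -0.500.
ε = (dQ/dP)(P/Q) = (-0.500)(40.00/9).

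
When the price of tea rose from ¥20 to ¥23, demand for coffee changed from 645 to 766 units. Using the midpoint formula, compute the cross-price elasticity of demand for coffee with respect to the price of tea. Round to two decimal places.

1.23

ΔQ_x = 766 − 645 = 121; ΔP_y = 23 − 20 = 3.
Midpoints: P̄_y = 21.50, Q̄_x = 705.5.
ε_xy = (ΔQ_x/ΔP_y)(P̄_y/Q̄_x) = (121/3)(21.50/705.5).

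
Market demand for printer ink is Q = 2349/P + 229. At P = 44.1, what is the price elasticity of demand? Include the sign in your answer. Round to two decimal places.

At P = 44.1, Q = 282.265.
dQ/dP = −2349/P² = -1.208.
ε = (dQ/dP)(P/Q) = (-1.208)(44.1/282.265).

-0.19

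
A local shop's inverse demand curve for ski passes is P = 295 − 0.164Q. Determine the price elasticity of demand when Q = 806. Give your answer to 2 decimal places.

At Q = 806, P = 295 − 0.164(806) = 162.82.
dP/dQ = −0.164, so dQ/dP = 1/(−0.164) = -6.098.
ε = (dQ/dP)(P/Q) = (-6.098)(162.82/806).

-1.23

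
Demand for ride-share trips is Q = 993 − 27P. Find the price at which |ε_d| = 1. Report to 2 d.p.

18.39

For linear demand Q = a − bP, ε = −bP/(a − bP). |ε| = 1 when bP = a − bP, i.e. P = a/(2b).
P = 993/(2·27) = 993/54 = 18.3889.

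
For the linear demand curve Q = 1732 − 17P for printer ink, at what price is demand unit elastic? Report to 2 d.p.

For linear demand Q = a − bP, ε = −bP/(a − bP). |ε| = 1 when bP = a − bP, i.e. P = a/(2b).
P = 1732/(2·17) = 1732/34 = 50.9412.

50.94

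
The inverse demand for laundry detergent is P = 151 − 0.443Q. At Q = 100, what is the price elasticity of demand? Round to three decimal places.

-2.409

At Q = 100, P = 151 − 0.443(100) = 106.70.
dP/dQ = −0.443, so dQ/dP = 1/(−0.443) = -2.257.
ε = (dQ/dP)(P/Q) = (-2.257)(106.70/100).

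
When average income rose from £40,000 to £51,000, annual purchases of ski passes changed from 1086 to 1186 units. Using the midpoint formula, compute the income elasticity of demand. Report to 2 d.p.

ΔQ = 100, ΔI = 11000. Midpoints: Ī = 45,500, Q̄ = 1136.0.
ε_I = (ΔQ/ΔI)(Ī/Q̄) = (100/11000)(45500/1136.0).
ε_I > 0, so the good is normal.

0.36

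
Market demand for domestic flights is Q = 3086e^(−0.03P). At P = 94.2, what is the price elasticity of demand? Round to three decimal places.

At P = 94.2, Q = 182.844.
dQ/dP = −0.03·3086e^(−0.03P) = −0.03Q = -5.485.
ε = (dQ/dP)(P/Q) = (-5.485)(94.2/182.844).
|ε| > 1, so demand is elastic at this price.

-2.826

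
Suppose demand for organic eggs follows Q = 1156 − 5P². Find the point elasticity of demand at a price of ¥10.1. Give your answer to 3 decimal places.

At P = 10.1, Q = 645.950.
dQ/dP = −10P = -101.
ε = (dQ/dP)(P/Q) = (-101)(10.1/645.950).

-1.579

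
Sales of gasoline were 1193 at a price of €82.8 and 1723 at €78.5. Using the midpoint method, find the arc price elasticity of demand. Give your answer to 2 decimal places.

ΔQ = 1723 − 1193 = 530; ΔP = 78.5 − 82.8 = -4.3.
Midpoints: P̄ = 80.65, Q̄ = 1458.0.
ε = (ΔQ/ΔP)(P̄/Q̄) = (530/-4.3)(80.65/1458.0).

-6.82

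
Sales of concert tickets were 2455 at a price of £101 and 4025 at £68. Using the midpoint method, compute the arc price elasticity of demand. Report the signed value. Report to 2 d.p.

-1.24

ΔQ = 4025 − 2455 = 1570; ΔP = 68 − 101 = -33.
Midpoints: P̄ = 84.50, Q̄ = 3240.0.
ε = (ΔQ/ΔP)(P̄/Q̄) = (1570/-33)(84.50/3240.0).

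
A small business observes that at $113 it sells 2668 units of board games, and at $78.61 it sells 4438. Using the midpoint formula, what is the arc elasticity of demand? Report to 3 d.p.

-1.388

ΔQ = 4438 − 2668 = 1770; ΔP = 78.61 − 113 = -34.39.
Midpoints: P̄ = 95.81, Q̄ = 3553.0.
ε = (ΔQ/ΔP)(P̄/Q̄) = (1770/-34.39)(95.81/3553.0).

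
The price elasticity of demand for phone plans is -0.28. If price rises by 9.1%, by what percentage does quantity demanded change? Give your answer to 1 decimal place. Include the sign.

-2.5%

%ΔQ ≈ ε × %ΔP = (-0.28)(9.1%) = -2.55%.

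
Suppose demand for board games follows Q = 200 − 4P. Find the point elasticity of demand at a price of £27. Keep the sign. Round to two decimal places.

-1.17

At P = 27, Q = 92.
dQ/dP = −4.
ε = (dQ/dP)(P/Q) = (-4)(27/92).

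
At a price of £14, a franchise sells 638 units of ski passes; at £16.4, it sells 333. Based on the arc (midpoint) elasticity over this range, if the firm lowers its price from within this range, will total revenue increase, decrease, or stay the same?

increase

Arc ε = (-305/2.4)(15.20/485.5) ≈ -3.979.
|ε| = 3.98 > 1, so demand is elastic. A price cut therefore raises total revenue.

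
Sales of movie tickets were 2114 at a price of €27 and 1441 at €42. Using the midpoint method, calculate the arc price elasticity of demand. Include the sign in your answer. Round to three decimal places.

-0.871

ΔQ = 1441 − 2114 = -673; ΔP = 42 − 27 = 15.
Midpoints: P̄ = 34.50, Q̄ = 1777.5.
ε = (ΔQ/ΔP)(P̄/Q̄) = (-673/15)(34.50/1777.5).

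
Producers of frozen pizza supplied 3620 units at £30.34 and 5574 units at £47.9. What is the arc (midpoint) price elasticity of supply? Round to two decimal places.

ΔQ = 5574 − 3620 = 1954; ΔP = 47.9 − 30.34 = 17.56.
Midpoints: P̄ = 39.12, Q̄ = 4597.0.
ε_s = (ΔQ/ΔP)(P̄/Q̄) = (1954/17.56)(39.12/4597.0).

0.95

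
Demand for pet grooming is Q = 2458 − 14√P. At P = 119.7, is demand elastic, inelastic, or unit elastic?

Q = 2304.830, dQ/dP = -0.640.
ε = (dQ/dP)(P/Q) ≈ -0.033.
|ε| = 0.03 < 1.

inelastic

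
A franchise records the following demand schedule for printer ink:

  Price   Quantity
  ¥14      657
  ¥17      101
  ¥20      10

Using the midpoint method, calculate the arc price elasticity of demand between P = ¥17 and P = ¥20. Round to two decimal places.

At P = 17, Q = 101; at P = 20, Q = 10.
ΔQ = -91, ΔP = 3. Midpoints: P̄ = 18.50, Q̄ = 55.5.
ε = (ΔQ/ΔP)(P̄/Q̄) = (-91/3)(18.50/55.5).

-10.11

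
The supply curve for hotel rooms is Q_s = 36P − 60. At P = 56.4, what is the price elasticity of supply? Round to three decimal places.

At P = 56.4, Q_s = 1970.40.
dQ_s/dP = 36.
ε_s = (dQ_s/dP)(P/Q_s) = (36)(56.4/1970.40).

1.030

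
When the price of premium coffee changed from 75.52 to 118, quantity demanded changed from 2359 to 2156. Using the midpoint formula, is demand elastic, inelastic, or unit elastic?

Arc ε ≈ -0.205.
|ε| = 0.20 < 1.

inelastic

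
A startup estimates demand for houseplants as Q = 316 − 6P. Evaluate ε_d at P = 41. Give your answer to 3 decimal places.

At P = 41, Q = 70.
dQ/dP = −6.
ε = (dQ/dP)(P/Q) = (-6)(41/70).
|ε| > 1, so demand is elastic at this price.

-3.514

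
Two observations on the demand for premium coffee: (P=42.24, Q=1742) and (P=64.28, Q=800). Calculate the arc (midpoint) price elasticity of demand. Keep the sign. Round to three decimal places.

ΔQ = 800 − 1742 = -942; ΔP = 64.28 − 42.24 = 22.04.
Midpoints: P̄ = 53.26, Q̄ = 1271.0.
ε = (ΔQ/ΔP)(P̄/Q̄) = (-942/22.04)(53.26/1271.0).

-1.791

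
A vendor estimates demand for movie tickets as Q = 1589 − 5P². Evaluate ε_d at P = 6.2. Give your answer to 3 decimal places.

At P = 6.2, Q = 1396.800.
dQ/dP = −10P = -62.
ε = (dQ/dP)(P/Q) = (-62)(6.2/1396.800).
|ε| < 1, so demand is inelastic at this price.

-0.275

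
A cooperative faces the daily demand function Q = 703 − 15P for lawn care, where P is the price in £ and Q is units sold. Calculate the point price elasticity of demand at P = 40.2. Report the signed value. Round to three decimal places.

-6.030

At P = 40.2, Q = 100.
dQ/dP = −15.
ε = (dQ/dP)(P/Q) = (-15)(40.2/100).
|ε| > 1, so demand is elastic at this price.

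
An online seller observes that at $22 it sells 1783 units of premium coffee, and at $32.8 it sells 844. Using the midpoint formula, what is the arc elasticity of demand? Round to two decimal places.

-1.81

ΔQ = 844 − 1783 = -939; ΔP = 32.8 − 22 = 10.8.
Midpoints: P̄ = 27.40, Q̄ = 1313.5.
ε = (ΔQ/ΔP)(P̄/Q̄) = (-939/10.8)(27.40/1313.5).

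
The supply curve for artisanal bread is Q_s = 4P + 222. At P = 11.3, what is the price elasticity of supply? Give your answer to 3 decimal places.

0.169

At P = 11.3, Q_s = 267.20.
dQ_s/dP = 4.
ε_s = (dQ_s/dP)(P/Q_s) = (4)(11.3/267.20).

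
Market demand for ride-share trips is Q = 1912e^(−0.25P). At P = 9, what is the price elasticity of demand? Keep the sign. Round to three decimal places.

-2.250

At P = 9, Q = 201.523.
dQ/dP = −0.25·1912e^(−0.25P) = −0.25Q = -50.381.
ε = (dQ/dP)(P/Q) = (-50.381)(9/201.523).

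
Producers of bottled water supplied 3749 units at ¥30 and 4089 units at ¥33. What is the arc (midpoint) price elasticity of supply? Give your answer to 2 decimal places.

ΔQ = 4089 − 3749 = 340; ΔP = 33 − 30 = 3.
Midpoints: P̄ = 31.50, Q̄ = 3919.0.
ε_s = (ΔQ/ΔP)(P̄/Q̄) = (340/3)(31.50/3919.0).

0.91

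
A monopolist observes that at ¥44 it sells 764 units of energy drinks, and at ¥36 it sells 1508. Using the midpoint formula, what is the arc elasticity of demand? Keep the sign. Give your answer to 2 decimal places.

ΔQ = 1508 − 764 = 744; ΔP = 36 − 44 = -8.
Midpoints: P̄ = 40.00, Q̄ = 1136.0.
ε = (ΔQ/ΔP)(P̄/Q̄) = (744/-8)(40.00/1136.0).

-3.27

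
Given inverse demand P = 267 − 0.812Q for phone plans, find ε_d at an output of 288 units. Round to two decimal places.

-0.14

At Q = 288, P = 267 − 0.812(288) = 33.14.
dP/dQ = −0.812, so dQ/dP = 1/(−0.812) = -1.232.
ε = (dQ/dP)(P/Q) = (-1.232)(33.14/288).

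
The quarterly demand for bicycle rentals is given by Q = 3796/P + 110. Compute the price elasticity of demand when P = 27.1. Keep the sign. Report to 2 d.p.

-0.56

At P = 27.1, Q = 250.074.
dQ/dP = −3796/P² = -5.169.
ε = (dQ/dP)(P/Q) = (-5.169)(27.1/250.074).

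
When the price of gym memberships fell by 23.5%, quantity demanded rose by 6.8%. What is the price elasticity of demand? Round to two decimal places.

-0.29

ε = %ΔQ / %ΔP = (6.8)/(-23.5) = -0.289.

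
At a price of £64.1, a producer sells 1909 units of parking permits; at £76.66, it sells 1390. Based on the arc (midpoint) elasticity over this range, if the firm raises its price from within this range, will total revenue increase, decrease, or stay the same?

Arc ε = (-519/12.56)(70.38/1649.5) ≈ -1.763.
|ε| = 1.76 > 1, so demand is elastic. A price rise therefore reduces total revenue.

decrease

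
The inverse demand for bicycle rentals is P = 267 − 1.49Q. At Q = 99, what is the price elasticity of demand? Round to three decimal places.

At Q = 99, P = 267 − 1.49(99) = 119.49.
dP/dQ = −1.49, so dQ/dP = 1/(−1.49) = -0.671.
ε = (dQ/dP)(P/Q) = (-0.671)(119.49/99).

-0.810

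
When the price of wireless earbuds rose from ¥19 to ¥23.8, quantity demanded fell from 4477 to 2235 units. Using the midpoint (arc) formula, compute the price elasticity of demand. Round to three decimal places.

ΔQ = 2235 − 4477 = -2242; ΔP = 23.8 − 19 = 4.8.
Midpoints: P̄ = 21.40, Q̄ = 3356.0.
ε = (ΔQ/ΔP)(P̄/Q̄) = (-2242/4.8)(21.40/3356.0).

-2.978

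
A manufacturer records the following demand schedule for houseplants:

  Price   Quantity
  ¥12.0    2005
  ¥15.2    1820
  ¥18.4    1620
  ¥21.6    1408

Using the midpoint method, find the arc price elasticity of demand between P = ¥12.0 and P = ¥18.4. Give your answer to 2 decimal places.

At P = 12.0, Q = 2005; at P = 18.4, Q = 1620.
ΔQ = -385, ΔP = 6.4. Midpoints: P̄ = 15.20, Q̄ = 1812.5.
ε = (ΔQ/ΔP)(P̄/Q̄) = (-385/6.4)(15.20/1812.5).

-0.50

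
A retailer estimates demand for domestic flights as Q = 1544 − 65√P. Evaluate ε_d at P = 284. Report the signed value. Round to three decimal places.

-1.221

At P = 284, Q = 448.601.
dQ/dP = −65/(2√P) = -1.929.
ε = (dQ/dP)(P/Q) = (-1.929)(284/448.601).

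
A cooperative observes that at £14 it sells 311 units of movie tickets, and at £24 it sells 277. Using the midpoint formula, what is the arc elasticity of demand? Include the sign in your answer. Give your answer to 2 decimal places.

ΔQ = 277 − 311 = -34; ΔP = 24 − 14 = 10.
Midpoints: P̄ = 19.00, Q̄ = 294.0.
ε = (ΔQ/ΔP)(P̄/Q̄) = (-34/10)(19.00/294.0).

-0.22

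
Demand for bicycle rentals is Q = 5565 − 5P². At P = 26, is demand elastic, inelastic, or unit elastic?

elastic

Q = 2185, dQ/dP = -260.
ε = (dQ/dP)(P/Q) ≈ -3.094.
|ε| = 3.09 > 1.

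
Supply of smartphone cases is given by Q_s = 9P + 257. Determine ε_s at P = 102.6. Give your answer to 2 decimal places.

At P = 102.6, Q_s = 1180.40.
dQ_s/dP = 9.
ε_s = (dQ_s/dP)(P/Q_s) = (9)(102.6/1180.40).

0.78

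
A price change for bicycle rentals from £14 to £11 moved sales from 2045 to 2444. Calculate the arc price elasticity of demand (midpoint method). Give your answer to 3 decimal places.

ΔQ = 2444 − 2045 = 399; ΔP = 11 − 14 = -3.
Midpoints: P̄ = 12.50, Q̄ = 2244.5.
ε = (ΔQ/ΔP)(P̄/Q̄) = (399/-3)(12.50/2244.5).

-0.741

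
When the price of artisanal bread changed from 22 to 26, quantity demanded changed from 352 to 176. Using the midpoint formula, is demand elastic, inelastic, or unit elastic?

Arc ε ≈ -4.000.
|ε| = 4.00 > 1.

elastic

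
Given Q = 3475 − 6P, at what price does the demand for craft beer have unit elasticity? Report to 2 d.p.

For linear demand Q = a − bP, ε = −bP/(a − bP). |ε| = 1 when bP = a − bP, i.e. P = a/(2b).
P = 3475/(2·6) = 3475/12 = 289.5833.

289.58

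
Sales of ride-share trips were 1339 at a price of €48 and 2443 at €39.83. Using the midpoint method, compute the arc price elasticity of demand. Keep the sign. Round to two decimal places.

-3.14

ΔQ = 2443 − 1339 = 1104; ΔP = 39.83 − 48 = -8.17.
Midpoints: P̄ = 43.91, Q̄ = 1891.0.
ε = (ΔQ/ΔP)(P̄/Q̄) = (1104/-8.17)(43.91/1891.0).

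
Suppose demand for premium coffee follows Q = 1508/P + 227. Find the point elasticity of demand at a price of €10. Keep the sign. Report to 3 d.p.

-0.399

At P = 10, Q = 377.800.
dQ/dP = −1508/P² = -15.080.
ε = (dQ/dP)(P/Q) = (-15.080)(10/377.800).
|ε| < 1, so demand is inelastic at this price.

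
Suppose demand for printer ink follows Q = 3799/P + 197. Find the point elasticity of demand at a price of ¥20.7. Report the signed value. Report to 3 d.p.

-0.482

At P = 20.7, Q = 380.527.
dQ/dP = −3799/P² = -8.866.
ε = (dQ/dP)(P/Q) = (-8.866)(20.7/380.527).
|ε| < 1, so demand is inelastic at this price.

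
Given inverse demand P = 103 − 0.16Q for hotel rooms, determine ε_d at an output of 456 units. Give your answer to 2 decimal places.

At Q = 456, P = 103 − 0.16(456) = 30.04.
dP/dQ = −0.16, so dQ/dP = 1/(−0.16) = -6.250.
ε = (dQ/dP)(P/Q) = (-6.250)(30.04/456).

-0.41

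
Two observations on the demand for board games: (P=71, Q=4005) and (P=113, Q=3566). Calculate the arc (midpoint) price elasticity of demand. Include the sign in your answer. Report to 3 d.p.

-0.254

ΔQ = 3566 − 4005 = -439; ΔP = 113 − 71 = 42.
Midpoints: P̄ = 92.00, Q̄ = 3785.5.
ε = (ΔQ/ΔP)(P̄/Q̄) = (-439/42)(92.00/3785.5).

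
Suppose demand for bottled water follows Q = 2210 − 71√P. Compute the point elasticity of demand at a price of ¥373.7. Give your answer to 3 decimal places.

-0.819

At P = 373.7, Q = 837.476.
dQ/dP = −71/(2√P) = -1.836.
ε = (dQ/dP)(P/Q) = (-1.836)(373.7/837.476).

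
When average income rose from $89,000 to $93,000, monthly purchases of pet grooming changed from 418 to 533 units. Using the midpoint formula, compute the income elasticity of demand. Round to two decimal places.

ΔQ = 115, ΔI = 4000. Midpoints: Ī = 91,000, Q̄ = 475.5.
ε_I = (ΔQ/ΔI)(Ī/Q̄) = (115/4000)(91000/475.5).

5.50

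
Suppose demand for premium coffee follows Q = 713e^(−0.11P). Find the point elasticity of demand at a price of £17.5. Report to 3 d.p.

At P = 17.5, Q = 104.009.
dQ/dP = −0.11·713e^(−0.11P) = −0.11Q = -11.441.
ε = (dQ/dP)(P/Q) = (-11.441)(17.5/104.009).
|ε| > 1, so demand is elastic at this price.

-1.925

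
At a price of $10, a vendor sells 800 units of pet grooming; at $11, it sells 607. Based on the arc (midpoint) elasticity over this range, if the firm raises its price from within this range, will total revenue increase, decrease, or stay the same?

decrease

Arc ε = (-193/1)(10.50/703.5) ≈ -2.881.
|ε| = 2.88 > 1, so demand is elastic. A price rise therefore reduces total revenue.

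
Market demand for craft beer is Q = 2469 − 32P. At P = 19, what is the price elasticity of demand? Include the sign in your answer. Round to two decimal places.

-0.33

At P = 19, Q = 1861.
dQ/dP = −32.
ε = (dQ/dP)(P/Q) = (-32)(19/1861).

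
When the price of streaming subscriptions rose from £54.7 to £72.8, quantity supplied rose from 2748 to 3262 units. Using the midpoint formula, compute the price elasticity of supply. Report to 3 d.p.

0.602

ΔQ = 3262 − 2748 = 514; ΔP = 72.8 − 54.7 = 18.1.
Midpoints: P̄ = 63.75, Q̄ = 3005.0.
ε_s = (ΔQ/ΔP)(P̄/Q̄) = (514/18.1)(63.75/3005.0).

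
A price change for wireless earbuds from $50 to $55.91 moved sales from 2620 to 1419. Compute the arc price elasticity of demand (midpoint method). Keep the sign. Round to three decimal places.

-5.329

ΔQ = 1419 − 2620 = -1201; ΔP = 55.91 − 50 = 5.91.
Midpoints: P̄ = 52.95, Q̄ = 2019.5.
ε = (ΔQ/ΔP)(P̄/Q̄) = (-1201/5.91)(52.95/2019.5).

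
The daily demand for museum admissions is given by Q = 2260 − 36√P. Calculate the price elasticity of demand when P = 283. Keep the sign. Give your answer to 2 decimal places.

At P = 283, Q = 1654.386.
dQ/dP = −36/(2√P) = -1.070.
ε = (dQ/dP)(P/Q) = (-1.070)(283/1654.386).

-0.18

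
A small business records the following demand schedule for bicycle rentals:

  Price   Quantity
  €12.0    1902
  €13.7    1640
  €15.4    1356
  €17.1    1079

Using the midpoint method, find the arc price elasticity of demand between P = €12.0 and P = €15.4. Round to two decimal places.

At P = 12.0, Q = 1902; at P = 15.4, Q = 1356.
ΔQ = -546, ΔP = 3.4. Midpoints: P̄ = 13.70, Q̄ = 1629.0.
ε = (ΔQ/ΔP)(P̄/Q̄) = (-546/3.4)(13.70/1629.0).

-1.35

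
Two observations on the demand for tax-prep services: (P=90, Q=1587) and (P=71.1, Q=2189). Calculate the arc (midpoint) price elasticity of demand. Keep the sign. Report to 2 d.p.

-1.36

ΔQ = 2189 − 1587 = 602; ΔP = 71.1 − 90 = -18.9.
Midpoints: P̄ = 80.55, Q̄ = 1888.0.
ε = (ΔQ/ΔP)(P̄/Q̄) = (602/-18.9)(80.55/1888.0).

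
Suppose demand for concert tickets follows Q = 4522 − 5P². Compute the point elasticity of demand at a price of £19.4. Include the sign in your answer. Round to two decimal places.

At P = 19.4, Q = 2640.200.
dQ/dP = −10P = -194.
ε = (dQ/dP)(P/Q) = (-194)(19.4/2640.200).
|ε| > 1, so demand is elastic at this price.

-1.43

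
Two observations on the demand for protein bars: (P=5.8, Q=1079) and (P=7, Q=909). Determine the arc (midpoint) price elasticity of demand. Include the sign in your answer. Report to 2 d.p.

ΔQ = 909 − 1079 = -170; ΔP = 7 − 5.8 = 1.2.
Midpoints: P̄ = 6.40, Q̄ = 994.0.
ε = (ΔQ/ΔP)(P̄/Q̄) = (-170/1.2)(6.40/994.0).

-0.91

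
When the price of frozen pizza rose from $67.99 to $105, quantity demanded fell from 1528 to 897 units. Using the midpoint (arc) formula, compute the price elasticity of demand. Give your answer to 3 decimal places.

ΔQ = 897 − 1528 = -631; ΔP = 105 − 67.99 = 37.01.
Midpoints: P̄ = 86.50, Q̄ = 1212.5.
ε = (ΔQ/ΔP)(P̄/Q̄) = (-631/37.01)(86.50/1212.5).

-1.216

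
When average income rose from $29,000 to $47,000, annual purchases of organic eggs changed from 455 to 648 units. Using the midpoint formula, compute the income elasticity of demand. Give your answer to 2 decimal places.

0.74

ΔQ = 193, ΔI = 18000. Midpoints: Ī = 38,000, Q̄ = 551.5.
ε_I = (ΔQ/ΔI)(Ī/Q̄) = (193/18000)(38000/551.5).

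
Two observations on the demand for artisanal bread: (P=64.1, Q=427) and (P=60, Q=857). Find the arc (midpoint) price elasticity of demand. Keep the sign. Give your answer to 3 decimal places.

-10.137

ΔQ = 857 − 427 = 430; ΔP = 60 − 64.1 = -4.1.
Midpoints: P̄ = 62.05, Q̄ = 642.0.
ε = (ΔQ/ΔP)(P̄/Q̄) = (430/-4.1)(62.05/642.0).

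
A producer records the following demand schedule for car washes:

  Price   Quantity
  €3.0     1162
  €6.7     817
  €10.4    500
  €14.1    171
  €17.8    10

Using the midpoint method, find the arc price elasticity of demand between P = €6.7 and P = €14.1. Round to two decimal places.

-1.84

At P = 6.7, Q = 817; at P = 14.1, Q = 171.
ΔQ = -646, ΔP = 7.4. Midpoints: P̄ = 10.40, Q̄ = 494.0.
ε = (ΔQ/ΔP)(P̄/Q̄) = (-646/7.4)(10.40/494.0).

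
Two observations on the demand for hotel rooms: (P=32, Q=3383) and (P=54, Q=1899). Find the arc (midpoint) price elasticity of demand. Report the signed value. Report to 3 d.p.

-1.098

ΔQ = 1899 − 3383 = -1484; ΔP = 54 − 32 = 22.
Midpoints: P̄ = 43.00, Q̄ = 2641.0.
ε = (ΔQ/ΔP)(P̄/Q̄) = (-1484/22)(43.00/2641.0).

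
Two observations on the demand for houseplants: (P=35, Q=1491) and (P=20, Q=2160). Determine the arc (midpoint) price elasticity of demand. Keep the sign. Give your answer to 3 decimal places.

-0.672

ΔQ = 2160 − 1491 = 669; ΔP = 20 − 35 = -15.
Midpoints: P̄ = 27.50, Q̄ = 1825.5.
ε = (ΔQ/ΔP)(P̄/Q̄) = (669/-15)(27.50/1825.5).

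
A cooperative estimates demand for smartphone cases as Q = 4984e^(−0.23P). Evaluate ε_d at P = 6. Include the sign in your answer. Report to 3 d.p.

-1.380

At P = 6, Q = 1253.868.
dQ/dP = −0.23·4984e^(−0.23P) = −0.23Q = -288.390.
ε = (dQ/dP)(P/Q) = (-288.390)(6/1253.868).
|ε| > 1, so demand is elastic at this price.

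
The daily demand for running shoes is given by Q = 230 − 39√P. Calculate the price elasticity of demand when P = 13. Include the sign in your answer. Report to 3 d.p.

At P = 13, Q = 89.384.
dQ/dP = −39/(2√P) = -5.408.
ε = (dQ/dP)(P/Q) = (-5.408)(13/89.384).
|ε| < 1, so demand is inelastic at this price.

-0.787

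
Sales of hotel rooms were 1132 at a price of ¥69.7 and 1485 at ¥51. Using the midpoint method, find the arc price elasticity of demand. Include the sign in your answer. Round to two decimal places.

ΔQ = 1485 − 1132 = 353; ΔP = 51 − 69.7 = -18.7.
Midpoints: P̄ = 60.35, Q̄ = 1308.5.
ε = (ΔQ/ΔP)(P̄/Q̄) = (353/-18.7)(60.35/1308.5).

-0.87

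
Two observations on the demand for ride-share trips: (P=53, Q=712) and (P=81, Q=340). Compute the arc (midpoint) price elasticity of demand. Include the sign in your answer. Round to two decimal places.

-1.69

ΔQ = 340 − 712 = -372; ΔP = 81 − 53 = 28.
Midpoints: P̄ = 67.00, Q̄ = 526.0.
ε = (ΔQ/ΔP)(P̄/Q̄) = (-372/28)(67.00/526.0).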